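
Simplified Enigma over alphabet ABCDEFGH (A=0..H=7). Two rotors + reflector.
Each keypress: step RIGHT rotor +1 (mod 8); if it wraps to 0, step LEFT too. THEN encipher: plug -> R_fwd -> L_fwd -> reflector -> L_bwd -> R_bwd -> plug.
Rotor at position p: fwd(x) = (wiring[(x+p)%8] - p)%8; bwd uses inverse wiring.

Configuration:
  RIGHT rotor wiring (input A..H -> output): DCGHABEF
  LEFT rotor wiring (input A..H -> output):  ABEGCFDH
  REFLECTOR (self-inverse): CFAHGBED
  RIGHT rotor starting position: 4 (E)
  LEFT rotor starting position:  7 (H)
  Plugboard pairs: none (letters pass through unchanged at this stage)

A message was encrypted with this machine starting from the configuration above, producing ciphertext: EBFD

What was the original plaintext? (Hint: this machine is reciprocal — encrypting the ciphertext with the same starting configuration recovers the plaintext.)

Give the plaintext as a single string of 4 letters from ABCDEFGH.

Char 1 ('E'): step: R->5, L=7; E->plug->E->R->F->L->D->refl->H->L'->E->R'->A->plug->A
Char 2 ('B'): step: R->6, L=7; B->plug->B->R->H->L->E->refl->G->L'->G->R'->A->plug->A
Char 3 ('F'): step: R->7, L=7; F->plug->F->R->B->L->B->refl->F->L'->D->R'->C->plug->C
Char 4 ('D'): step: R->0, L->0 (L advanced); D->plug->D->R->H->L->H->refl->D->L'->G->R'->C->plug->C

Answer: AACC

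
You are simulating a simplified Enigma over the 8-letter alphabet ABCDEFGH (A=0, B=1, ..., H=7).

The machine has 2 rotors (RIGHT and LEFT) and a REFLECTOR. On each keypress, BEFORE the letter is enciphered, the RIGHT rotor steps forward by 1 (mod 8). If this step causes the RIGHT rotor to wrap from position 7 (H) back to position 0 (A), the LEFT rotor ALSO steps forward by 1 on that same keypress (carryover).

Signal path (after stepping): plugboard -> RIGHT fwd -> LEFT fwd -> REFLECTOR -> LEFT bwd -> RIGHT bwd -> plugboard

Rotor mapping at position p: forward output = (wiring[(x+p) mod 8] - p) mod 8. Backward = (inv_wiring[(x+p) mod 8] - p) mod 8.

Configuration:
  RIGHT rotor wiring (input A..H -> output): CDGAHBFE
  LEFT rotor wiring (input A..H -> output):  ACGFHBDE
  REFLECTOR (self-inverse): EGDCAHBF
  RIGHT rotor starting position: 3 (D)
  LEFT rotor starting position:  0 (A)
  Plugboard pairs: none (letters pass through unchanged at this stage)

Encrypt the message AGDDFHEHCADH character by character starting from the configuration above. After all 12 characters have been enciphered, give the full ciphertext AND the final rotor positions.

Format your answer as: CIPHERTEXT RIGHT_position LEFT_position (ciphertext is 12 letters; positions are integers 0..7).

Answer: HAFFECGGFHBA 7 1

Derivation:
Char 1 ('A'): step: R->4, L=0; A->plug->A->R->D->L->F->refl->H->L'->E->R'->H->plug->H
Char 2 ('G'): step: R->5, L=0; G->plug->G->R->D->L->F->refl->H->L'->E->R'->A->plug->A
Char 3 ('D'): step: R->6, L=0; D->plug->D->R->F->L->B->refl->G->L'->C->R'->F->plug->F
Char 4 ('D'): step: R->7, L=0; D->plug->D->R->H->L->E->refl->A->L'->A->R'->F->plug->F
Char 5 ('F'): step: R->0, L->1 (L advanced); F->plug->F->R->B->L->F->refl->H->L'->H->R'->E->plug->E
Char 6 ('H'): step: R->1, L=1; H->plug->H->R->B->L->F->refl->H->L'->H->R'->C->plug->C
Char 7 ('E'): step: R->2, L=1; E->plug->E->R->D->L->G->refl->B->L'->A->R'->G->plug->G
Char 8 ('H'): step: R->3, L=1; H->plug->H->R->D->L->G->refl->B->L'->A->R'->G->plug->G
Char 9 ('C'): step: R->4, L=1; C->plug->C->R->B->L->F->refl->H->L'->H->R'->F->plug->F
Char 10 ('A'): step: R->5, L=1; A->plug->A->R->E->L->A->refl->E->L'->C->R'->H->plug->H
Char 11 ('D'): step: R->6, L=1; D->plug->D->R->F->L->C->refl->D->L'->G->R'->B->plug->B
Char 12 ('H'): step: R->7, L=1; H->plug->H->R->G->L->D->refl->C->L'->F->R'->A->plug->A
Final: ciphertext=HAFFECGGFHBA, RIGHT=7, LEFT=1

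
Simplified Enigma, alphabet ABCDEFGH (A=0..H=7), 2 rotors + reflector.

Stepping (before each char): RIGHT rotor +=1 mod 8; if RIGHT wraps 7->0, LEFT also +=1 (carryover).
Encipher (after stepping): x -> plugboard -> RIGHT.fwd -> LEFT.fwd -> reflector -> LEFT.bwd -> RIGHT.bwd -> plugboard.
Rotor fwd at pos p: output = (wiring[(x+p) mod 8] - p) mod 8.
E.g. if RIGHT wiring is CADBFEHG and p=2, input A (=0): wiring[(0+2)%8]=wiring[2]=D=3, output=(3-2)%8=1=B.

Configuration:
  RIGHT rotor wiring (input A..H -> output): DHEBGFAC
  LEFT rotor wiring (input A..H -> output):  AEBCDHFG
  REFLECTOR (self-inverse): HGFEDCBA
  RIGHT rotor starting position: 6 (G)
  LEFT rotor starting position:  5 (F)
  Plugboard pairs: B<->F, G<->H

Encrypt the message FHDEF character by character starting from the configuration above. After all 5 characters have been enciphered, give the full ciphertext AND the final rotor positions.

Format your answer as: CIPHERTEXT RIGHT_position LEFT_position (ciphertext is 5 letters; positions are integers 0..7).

Char 1 ('F'): step: R->7, L=5; F->plug->B->R->E->L->H->refl->A->L'->B->R'->H->plug->G
Char 2 ('H'): step: R->0, L->6 (L advanced); H->plug->G->R->A->L->H->refl->A->L'->B->R'->D->plug->D
Char 3 ('D'): step: R->1, L=6; D->plug->D->R->F->L->E->refl->D->L'->E->R'->E->plug->E
Char 4 ('E'): step: R->2, L=6; E->plug->E->R->G->L->F->refl->C->L'->C->R'->A->plug->A
Char 5 ('F'): step: R->3, L=6; F->plug->B->R->D->L->G->refl->B->L'->H->R'->E->plug->E
Final: ciphertext=GDEAE, RIGHT=3, LEFT=6

Answer: GDEAE 3 6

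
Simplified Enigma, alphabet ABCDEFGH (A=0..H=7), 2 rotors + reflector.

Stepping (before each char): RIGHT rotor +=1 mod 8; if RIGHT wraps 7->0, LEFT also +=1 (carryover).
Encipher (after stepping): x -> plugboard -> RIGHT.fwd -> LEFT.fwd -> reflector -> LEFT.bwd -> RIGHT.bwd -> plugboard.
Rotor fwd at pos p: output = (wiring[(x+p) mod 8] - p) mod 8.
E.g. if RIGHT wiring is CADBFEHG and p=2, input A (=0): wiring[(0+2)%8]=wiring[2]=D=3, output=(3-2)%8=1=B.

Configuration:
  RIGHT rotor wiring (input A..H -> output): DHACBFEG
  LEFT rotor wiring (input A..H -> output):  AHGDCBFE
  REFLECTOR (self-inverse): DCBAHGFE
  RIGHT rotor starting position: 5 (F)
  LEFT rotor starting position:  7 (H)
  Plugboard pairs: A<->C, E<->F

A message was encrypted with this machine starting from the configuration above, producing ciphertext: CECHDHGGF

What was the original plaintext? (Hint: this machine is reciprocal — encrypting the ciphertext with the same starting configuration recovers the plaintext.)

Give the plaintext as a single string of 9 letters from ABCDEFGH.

Char 1 ('C'): step: R->6, L=7; C->plug->A->R->G->L->C->refl->B->L'->B->R'->D->plug->D
Char 2 ('E'): step: R->7, L=7; E->plug->F->R->C->L->A->refl->D->L'->F->R'->H->plug->H
Char 3 ('C'): step: R->0, L->0 (L advanced); C->plug->A->R->D->L->D->refl->A->L'->A->R'->C->plug->A
Char 4 ('H'): step: R->1, L=0; H->plug->H->R->C->L->G->refl->F->L'->G->R'->A->plug->C
Char 5 ('D'): step: R->2, L=0; D->plug->D->R->D->L->D->refl->A->L'->A->R'->B->plug->B
Char 6 ('H'): step: R->3, L=0; H->plug->H->R->F->L->B->refl->C->L'->E->R'->G->plug->G
Char 7 ('G'): step: R->4, L=0; G->plug->G->R->E->L->C->refl->B->L'->F->R'->A->plug->C
Char 8 ('G'): step: R->5, L=0; G->plug->G->R->F->L->B->refl->C->L'->E->R'->H->plug->H
Char 9 ('F'): step: R->6, L=0; F->plug->E->R->C->L->G->refl->F->L'->G->R'->A->plug->C

Answer: DHACBGCHC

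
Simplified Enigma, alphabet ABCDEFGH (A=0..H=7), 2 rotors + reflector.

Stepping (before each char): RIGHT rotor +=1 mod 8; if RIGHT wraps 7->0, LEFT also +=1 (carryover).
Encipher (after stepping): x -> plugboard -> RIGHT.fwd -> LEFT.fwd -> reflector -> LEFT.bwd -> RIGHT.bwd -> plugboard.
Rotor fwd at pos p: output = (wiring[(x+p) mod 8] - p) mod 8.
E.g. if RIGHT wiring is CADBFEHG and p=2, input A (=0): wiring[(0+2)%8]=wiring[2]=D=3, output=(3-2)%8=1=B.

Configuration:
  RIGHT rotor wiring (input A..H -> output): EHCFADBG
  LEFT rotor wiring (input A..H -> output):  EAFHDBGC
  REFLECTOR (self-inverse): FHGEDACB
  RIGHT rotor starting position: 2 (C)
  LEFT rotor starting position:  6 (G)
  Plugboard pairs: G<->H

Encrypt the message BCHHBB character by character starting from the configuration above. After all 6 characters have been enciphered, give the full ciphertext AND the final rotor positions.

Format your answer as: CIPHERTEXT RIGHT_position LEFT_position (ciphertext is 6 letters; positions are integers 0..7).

Char 1 ('B'): step: R->3, L=6; B->plug->B->R->F->L->B->refl->H->L'->E->R'->G->plug->H
Char 2 ('C'): step: R->4, L=6; C->plug->C->R->F->L->B->refl->H->L'->E->R'->A->plug->A
Char 3 ('H'): step: R->5, L=6; H->plug->G->R->A->L->A->refl->F->L'->G->R'->A->plug->A
Char 4 ('H'): step: R->6, L=6; H->plug->G->R->C->L->G->refl->C->L'->D->R'->A->plug->A
Char 5 ('B'): step: R->7, L=6; B->plug->B->R->F->L->B->refl->H->L'->E->R'->G->plug->H
Char 6 ('B'): step: R->0, L->7 (L advanced); B->plug->B->R->H->L->H->refl->B->L'->C->R'->C->plug->C
Final: ciphertext=HAAAHC, RIGHT=0, LEFT=7

Answer: HAAAHC 0 7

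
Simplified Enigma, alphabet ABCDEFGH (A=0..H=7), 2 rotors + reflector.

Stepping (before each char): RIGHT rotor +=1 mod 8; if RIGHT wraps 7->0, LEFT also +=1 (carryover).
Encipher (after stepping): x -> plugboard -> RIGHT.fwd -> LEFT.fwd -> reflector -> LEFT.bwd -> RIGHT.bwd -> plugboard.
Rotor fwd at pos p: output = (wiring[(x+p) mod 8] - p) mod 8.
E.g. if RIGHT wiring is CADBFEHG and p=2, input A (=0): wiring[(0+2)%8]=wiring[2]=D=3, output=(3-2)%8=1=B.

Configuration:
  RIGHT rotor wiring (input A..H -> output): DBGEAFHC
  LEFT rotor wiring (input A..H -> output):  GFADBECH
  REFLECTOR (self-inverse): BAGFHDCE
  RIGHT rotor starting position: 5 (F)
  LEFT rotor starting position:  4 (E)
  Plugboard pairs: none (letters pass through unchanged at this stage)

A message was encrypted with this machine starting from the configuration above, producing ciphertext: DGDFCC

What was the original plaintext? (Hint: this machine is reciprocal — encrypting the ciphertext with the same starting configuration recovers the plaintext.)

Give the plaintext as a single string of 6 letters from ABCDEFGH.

Answer: EDAHBG

Derivation:
Char 1 ('D'): step: R->6, L=4; D->plug->D->R->D->L->D->refl->F->L'->A->R'->E->plug->E
Char 2 ('G'): step: R->7, L=4; G->plug->G->R->G->L->E->refl->H->L'->H->R'->D->plug->D
Char 3 ('D'): step: R->0, L->5 (L advanced); D->plug->D->R->E->L->A->refl->B->L'->D->R'->A->plug->A
Char 4 ('F'): step: R->1, L=5; F->plug->F->R->G->L->G->refl->C->L'->C->R'->H->plug->H
Char 5 ('C'): step: R->2, L=5; C->plug->C->R->G->L->G->refl->C->L'->C->R'->B->plug->B
Char 6 ('C'): step: R->3, L=5; C->plug->C->R->C->L->C->refl->G->L'->G->R'->G->plug->G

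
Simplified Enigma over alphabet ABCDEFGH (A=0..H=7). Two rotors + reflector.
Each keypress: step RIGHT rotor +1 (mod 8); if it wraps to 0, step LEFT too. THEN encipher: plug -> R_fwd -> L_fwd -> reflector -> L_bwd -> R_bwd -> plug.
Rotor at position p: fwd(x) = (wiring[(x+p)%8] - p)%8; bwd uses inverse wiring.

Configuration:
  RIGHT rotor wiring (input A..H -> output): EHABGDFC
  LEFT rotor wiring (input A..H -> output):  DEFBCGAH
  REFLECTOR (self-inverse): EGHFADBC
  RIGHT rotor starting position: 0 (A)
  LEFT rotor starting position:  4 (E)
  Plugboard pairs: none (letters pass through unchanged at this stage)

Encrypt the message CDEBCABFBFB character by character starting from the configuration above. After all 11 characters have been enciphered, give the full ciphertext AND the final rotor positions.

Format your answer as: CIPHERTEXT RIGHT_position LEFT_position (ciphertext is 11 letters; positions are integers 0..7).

Answer: ACBFEFECGEC 3 5

Derivation:
Char 1 ('C'): step: R->1, L=4; C->plug->C->R->A->L->G->refl->B->L'->G->R'->A->plug->A
Char 2 ('D'): step: R->2, L=4; D->plug->D->R->B->L->C->refl->H->L'->E->R'->C->plug->C
Char 3 ('E'): step: R->3, L=4; E->plug->E->R->H->L->F->refl->D->L'->D->R'->B->plug->B
Char 4 ('B'): step: R->4, L=4; B->plug->B->R->H->L->F->refl->D->L'->D->R'->F->plug->F
Char 5 ('C'): step: R->5, L=4; C->plug->C->R->F->L->A->refl->E->L'->C->R'->E->plug->E
Char 6 ('A'): step: R->6, L=4; A->plug->A->R->H->L->F->refl->D->L'->D->R'->F->plug->F
Char 7 ('B'): step: R->7, L=4; B->plug->B->R->F->L->A->refl->E->L'->C->R'->E->plug->E
Char 8 ('F'): step: R->0, L->5 (L advanced); F->plug->F->R->D->L->G->refl->B->L'->A->R'->C->plug->C
Char 9 ('B'): step: R->1, L=5; B->plug->B->R->H->L->F->refl->D->L'->B->R'->G->plug->G
Char 10 ('F'): step: R->2, L=5; F->plug->F->R->A->L->B->refl->G->L'->D->R'->E->plug->E
Char 11 ('B'): step: R->3, L=5; B->plug->B->R->D->L->G->refl->B->L'->A->R'->C->plug->C
Final: ciphertext=ACBFEFECGEC, RIGHT=3, LEFT=5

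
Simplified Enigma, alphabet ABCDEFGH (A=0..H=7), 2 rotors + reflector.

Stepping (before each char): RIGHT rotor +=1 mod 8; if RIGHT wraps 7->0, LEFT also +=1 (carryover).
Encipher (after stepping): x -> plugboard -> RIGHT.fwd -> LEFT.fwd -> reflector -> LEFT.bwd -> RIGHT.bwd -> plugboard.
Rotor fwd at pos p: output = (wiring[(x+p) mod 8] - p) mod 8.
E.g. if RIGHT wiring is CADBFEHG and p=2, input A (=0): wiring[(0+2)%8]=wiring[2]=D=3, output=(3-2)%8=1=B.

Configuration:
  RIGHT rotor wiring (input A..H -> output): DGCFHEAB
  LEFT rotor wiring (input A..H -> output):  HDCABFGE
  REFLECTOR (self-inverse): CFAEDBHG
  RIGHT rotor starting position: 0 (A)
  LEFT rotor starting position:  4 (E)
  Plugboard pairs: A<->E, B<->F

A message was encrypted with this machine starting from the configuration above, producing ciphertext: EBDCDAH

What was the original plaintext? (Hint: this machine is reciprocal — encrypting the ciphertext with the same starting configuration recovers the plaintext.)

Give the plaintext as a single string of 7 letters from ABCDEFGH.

Answer: DHAABBB

Derivation:
Char 1 ('E'): step: R->1, L=4; E->plug->A->R->F->L->H->refl->G->L'->G->R'->D->plug->D
Char 2 ('B'): step: R->2, L=4; B->plug->F->R->H->L->E->refl->D->L'->E->R'->H->plug->H
Char 3 ('D'): step: R->3, L=4; D->plug->D->R->F->L->H->refl->G->L'->G->R'->E->plug->A
Char 4 ('C'): step: R->4, L=4; C->plug->C->R->E->L->D->refl->E->L'->H->R'->E->plug->A
Char 5 ('D'): step: R->5, L=4; D->plug->D->R->G->L->G->refl->H->L'->F->R'->F->plug->B
Char 6 ('A'): step: R->6, L=4; A->plug->E->R->E->L->D->refl->E->L'->H->R'->F->plug->B
Char 7 ('H'): step: R->7, L=4; H->plug->H->R->B->L->B->refl->F->L'->A->R'->F->plug->B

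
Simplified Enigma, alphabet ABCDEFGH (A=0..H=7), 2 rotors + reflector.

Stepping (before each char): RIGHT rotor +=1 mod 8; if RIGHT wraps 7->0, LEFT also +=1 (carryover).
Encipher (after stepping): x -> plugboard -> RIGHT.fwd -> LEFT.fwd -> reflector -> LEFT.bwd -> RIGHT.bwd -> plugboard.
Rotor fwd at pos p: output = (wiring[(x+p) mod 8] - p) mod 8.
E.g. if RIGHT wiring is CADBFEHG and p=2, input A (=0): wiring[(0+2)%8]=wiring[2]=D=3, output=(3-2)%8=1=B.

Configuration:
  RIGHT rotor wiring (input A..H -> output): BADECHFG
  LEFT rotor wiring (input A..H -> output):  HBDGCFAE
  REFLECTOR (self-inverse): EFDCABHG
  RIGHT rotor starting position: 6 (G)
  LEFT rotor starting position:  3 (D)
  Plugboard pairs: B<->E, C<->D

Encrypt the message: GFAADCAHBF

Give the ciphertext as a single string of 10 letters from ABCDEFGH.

Char 1 ('G'): step: R->7, L=3; G->plug->G->R->A->L->D->refl->C->L'->C->R'->B->plug->E
Char 2 ('F'): step: R->0, L->4 (L advanced); F->plug->F->R->H->L->C->refl->D->L'->E->R'->D->plug->C
Char 3 ('A'): step: R->1, L=4; A->plug->A->R->H->L->C->refl->D->L'->E->R'->F->plug->F
Char 4 ('A'): step: R->2, L=4; A->plug->A->R->B->L->B->refl->F->L'->F->R'->D->plug->C
Char 5 ('D'): step: R->3, L=4; D->plug->C->R->E->L->D->refl->C->L'->H->R'->B->plug->E
Char 6 ('C'): step: R->4, L=4; C->plug->D->R->C->L->E->refl->A->L'->D->R'->B->plug->E
Char 7 ('A'): step: R->5, L=4; A->plug->A->R->C->L->E->refl->A->L'->D->R'->E->plug->B
Char 8 ('H'): step: R->6, L=4; H->plug->H->R->B->L->B->refl->F->L'->F->R'->E->plug->B
Char 9 ('B'): step: R->7, L=4; B->plug->E->R->F->L->F->refl->B->L'->B->R'->C->plug->D
Char 10 ('F'): step: R->0, L->5 (L advanced); F->plug->F->R->H->L->F->refl->B->L'->G->R'->H->plug->H

Answer: ECFCEEBBDH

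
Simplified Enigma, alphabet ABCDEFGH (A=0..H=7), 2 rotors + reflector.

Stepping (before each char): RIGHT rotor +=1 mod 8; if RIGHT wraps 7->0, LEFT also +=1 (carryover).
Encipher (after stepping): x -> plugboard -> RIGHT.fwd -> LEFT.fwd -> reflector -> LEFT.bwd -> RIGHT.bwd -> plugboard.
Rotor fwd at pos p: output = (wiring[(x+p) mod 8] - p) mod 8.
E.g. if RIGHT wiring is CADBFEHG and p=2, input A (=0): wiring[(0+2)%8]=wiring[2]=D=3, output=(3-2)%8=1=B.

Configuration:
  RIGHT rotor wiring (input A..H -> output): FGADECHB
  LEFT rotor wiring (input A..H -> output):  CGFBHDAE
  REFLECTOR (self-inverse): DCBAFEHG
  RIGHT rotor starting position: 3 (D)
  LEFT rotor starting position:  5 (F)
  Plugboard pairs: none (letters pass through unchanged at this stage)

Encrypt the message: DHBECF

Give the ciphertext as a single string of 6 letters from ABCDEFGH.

Answer: ECGCBG

Derivation:
Char 1 ('D'): step: R->4, L=5; D->plug->D->R->F->L->A->refl->D->L'->B->R'->E->plug->E
Char 2 ('H'): step: R->5, L=5; H->plug->H->R->H->L->C->refl->B->L'->E->R'->C->plug->C
Char 3 ('B'): step: R->6, L=5; B->plug->B->R->D->L->F->refl->E->L'->G->R'->G->plug->G
Char 4 ('E'): step: R->7, L=5; E->plug->E->R->E->L->B->refl->C->L'->H->R'->C->plug->C
Char 5 ('C'): step: R->0, L->6 (L advanced); C->plug->C->R->A->L->C->refl->B->L'->G->R'->B->plug->B
Char 6 ('F'): step: R->1, L=6; F->plug->F->R->G->L->B->refl->C->L'->A->R'->G->plug->G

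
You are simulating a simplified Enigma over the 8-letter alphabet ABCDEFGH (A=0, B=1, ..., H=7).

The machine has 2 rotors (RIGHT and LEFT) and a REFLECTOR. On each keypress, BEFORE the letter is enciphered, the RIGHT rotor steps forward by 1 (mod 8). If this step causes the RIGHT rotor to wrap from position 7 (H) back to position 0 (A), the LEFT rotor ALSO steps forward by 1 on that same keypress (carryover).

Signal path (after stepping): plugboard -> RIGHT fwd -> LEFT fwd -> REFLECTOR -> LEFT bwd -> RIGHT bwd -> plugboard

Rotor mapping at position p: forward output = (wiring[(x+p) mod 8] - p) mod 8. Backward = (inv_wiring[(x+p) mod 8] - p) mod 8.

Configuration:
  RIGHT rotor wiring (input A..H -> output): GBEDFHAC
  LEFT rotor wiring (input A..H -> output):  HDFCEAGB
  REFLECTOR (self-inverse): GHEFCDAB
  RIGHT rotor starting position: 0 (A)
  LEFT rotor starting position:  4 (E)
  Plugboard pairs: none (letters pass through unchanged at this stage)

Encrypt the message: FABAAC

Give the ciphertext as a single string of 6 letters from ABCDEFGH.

Answer: ABHEDG

Derivation:
Char 1 ('F'): step: R->1, L=4; F->plug->F->R->H->L->G->refl->A->L'->A->R'->A->plug->A
Char 2 ('A'): step: R->2, L=4; A->plug->A->R->C->L->C->refl->E->L'->B->R'->B->plug->B
Char 3 ('B'): step: R->3, L=4; B->plug->B->R->C->L->C->refl->E->L'->B->R'->H->plug->H
Char 4 ('A'): step: R->4, L=4; A->plug->A->R->B->L->E->refl->C->L'->C->R'->E->plug->E
Char 5 ('A'): step: R->5, L=4; A->plug->A->R->C->L->C->refl->E->L'->B->R'->D->plug->D
Char 6 ('C'): step: R->6, L=4; C->plug->C->R->A->L->A->refl->G->L'->H->R'->G->plug->G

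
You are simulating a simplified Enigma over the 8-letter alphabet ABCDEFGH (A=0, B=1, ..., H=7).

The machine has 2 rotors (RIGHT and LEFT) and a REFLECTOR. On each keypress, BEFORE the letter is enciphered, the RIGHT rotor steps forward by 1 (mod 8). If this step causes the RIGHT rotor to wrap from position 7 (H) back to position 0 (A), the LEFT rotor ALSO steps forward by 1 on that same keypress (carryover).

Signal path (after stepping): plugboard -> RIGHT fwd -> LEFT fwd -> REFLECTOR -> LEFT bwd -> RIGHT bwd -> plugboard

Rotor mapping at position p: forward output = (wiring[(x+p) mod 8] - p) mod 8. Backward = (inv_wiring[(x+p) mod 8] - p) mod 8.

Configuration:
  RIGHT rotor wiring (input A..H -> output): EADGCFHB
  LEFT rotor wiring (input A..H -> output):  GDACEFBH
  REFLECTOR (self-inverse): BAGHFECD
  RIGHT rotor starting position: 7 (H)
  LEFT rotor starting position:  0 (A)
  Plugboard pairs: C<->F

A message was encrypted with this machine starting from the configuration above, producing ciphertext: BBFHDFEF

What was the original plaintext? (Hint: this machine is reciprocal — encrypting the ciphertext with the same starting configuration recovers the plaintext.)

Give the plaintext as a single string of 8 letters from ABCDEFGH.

Answer: DFHEHDDC

Derivation:
Char 1 ('B'): step: R->0, L->1 (L advanced); B->plug->B->R->A->L->C->refl->G->L'->G->R'->D->plug->D
Char 2 ('B'): step: R->1, L=1; B->plug->B->R->C->L->B->refl->A->L'->F->R'->C->plug->F
Char 3 ('F'): step: R->2, L=1; F->plug->C->R->A->L->C->refl->G->L'->G->R'->H->plug->H
Char 4 ('H'): step: R->3, L=1; H->plug->H->R->A->L->C->refl->G->L'->G->R'->E->plug->E
Char 5 ('D'): step: R->4, L=1; D->plug->D->R->F->L->A->refl->B->L'->C->R'->H->plug->H
Char 6 ('F'): step: R->5, L=1; F->plug->C->R->E->L->E->refl->F->L'->H->R'->D->plug->D
Char 7 ('E'): step: R->6, L=1; E->plug->E->R->F->L->A->refl->B->L'->C->R'->D->plug->D
Char 8 ('F'): step: R->7, L=1; F->plug->C->R->B->L->H->refl->D->L'->D->R'->F->plug->C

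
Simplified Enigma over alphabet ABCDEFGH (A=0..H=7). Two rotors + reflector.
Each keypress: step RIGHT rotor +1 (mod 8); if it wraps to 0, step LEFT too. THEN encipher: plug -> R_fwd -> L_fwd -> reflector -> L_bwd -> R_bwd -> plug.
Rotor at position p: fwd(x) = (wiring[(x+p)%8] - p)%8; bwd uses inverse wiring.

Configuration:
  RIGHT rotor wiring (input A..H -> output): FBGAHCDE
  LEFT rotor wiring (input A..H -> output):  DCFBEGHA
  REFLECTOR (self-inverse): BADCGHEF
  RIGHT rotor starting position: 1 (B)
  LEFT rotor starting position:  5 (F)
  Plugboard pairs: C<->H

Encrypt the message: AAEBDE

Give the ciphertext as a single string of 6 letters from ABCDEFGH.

Answer: CDGGBH

Derivation:
Char 1 ('A'): step: R->2, L=5; A->plug->A->R->E->L->F->refl->H->L'->H->R'->H->plug->C
Char 2 ('A'): step: R->3, L=5; A->plug->A->R->F->L->A->refl->B->L'->A->R'->D->plug->D
Char 3 ('E'): step: R->4, L=5; E->plug->E->R->B->L->C->refl->D->L'->C->R'->G->plug->G
Char 4 ('B'): step: R->5, L=5; B->plug->B->R->G->L->E->refl->G->L'->D->R'->G->plug->G
Char 5 ('D'): step: R->6, L=5; D->plug->D->R->D->L->G->refl->E->L'->G->R'->B->plug->B
Char 6 ('E'): step: R->7, L=5; E->plug->E->R->B->L->C->refl->D->L'->C->R'->C->plug->H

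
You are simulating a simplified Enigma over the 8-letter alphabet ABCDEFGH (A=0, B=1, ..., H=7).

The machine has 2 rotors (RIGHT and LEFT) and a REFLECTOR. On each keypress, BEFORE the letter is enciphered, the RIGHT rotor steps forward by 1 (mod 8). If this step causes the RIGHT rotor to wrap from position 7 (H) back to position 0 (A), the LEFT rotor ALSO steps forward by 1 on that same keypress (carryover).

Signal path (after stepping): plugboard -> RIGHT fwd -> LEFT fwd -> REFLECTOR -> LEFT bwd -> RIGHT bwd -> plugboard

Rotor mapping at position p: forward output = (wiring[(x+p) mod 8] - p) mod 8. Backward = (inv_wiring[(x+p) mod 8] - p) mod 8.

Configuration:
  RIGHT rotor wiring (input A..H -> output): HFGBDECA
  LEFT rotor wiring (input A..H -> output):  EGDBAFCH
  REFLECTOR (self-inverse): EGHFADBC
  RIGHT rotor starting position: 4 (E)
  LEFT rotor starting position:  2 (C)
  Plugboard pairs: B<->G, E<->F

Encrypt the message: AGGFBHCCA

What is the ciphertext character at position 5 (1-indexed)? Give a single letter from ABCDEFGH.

Char 1 ('A'): step: R->5, L=2; A->plug->A->R->H->L->E->refl->A->L'->E->R'->G->plug->B
Char 2 ('G'): step: R->6, L=2; G->plug->B->R->C->L->G->refl->B->L'->A->R'->E->plug->F
Char 3 ('G'): step: R->7, L=2; G->plug->B->R->A->L->B->refl->G->L'->C->R'->E->plug->F
Char 4 ('F'): step: R->0, L->3 (L advanced); F->plug->E->R->D->L->H->refl->C->L'->C->R'->G->plug->B
Char 5 ('B'): step: R->1, L=3; B->plug->G->R->H->L->A->refl->E->L'->E->R'->A->plug->A

A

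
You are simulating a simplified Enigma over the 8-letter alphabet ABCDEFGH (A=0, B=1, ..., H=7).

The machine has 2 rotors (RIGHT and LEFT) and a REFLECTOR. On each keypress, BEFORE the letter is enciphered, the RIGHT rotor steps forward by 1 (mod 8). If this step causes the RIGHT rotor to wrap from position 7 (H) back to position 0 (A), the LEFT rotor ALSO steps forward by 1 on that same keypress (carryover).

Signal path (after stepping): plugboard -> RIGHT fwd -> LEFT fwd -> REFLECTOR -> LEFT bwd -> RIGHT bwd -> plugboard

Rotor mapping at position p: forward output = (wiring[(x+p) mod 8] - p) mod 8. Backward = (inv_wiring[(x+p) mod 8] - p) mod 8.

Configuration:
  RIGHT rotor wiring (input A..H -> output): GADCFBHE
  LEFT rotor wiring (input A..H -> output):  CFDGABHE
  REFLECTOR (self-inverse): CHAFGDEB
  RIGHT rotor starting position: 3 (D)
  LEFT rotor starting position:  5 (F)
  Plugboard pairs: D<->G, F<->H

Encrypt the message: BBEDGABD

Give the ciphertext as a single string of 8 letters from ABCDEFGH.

Answer: GHCHHGCC

Derivation:
Char 1 ('B'): step: R->4, L=5; B->plug->B->R->F->L->G->refl->E->L'->A->R'->D->plug->G
Char 2 ('B'): step: R->5, L=5; B->plug->B->R->C->L->H->refl->B->L'->G->R'->F->plug->H
Char 3 ('E'): step: R->6, L=5; E->plug->E->R->F->L->G->refl->E->L'->A->R'->C->plug->C
Char 4 ('D'): step: R->7, L=5; D->plug->G->R->C->L->H->refl->B->L'->G->R'->F->plug->H
Char 5 ('G'): step: R->0, L->6 (L advanced); G->plug->D->R->C->L->E->refl->G->L'->B->R'->F->plug->H
Char 6 ('A'): step: R->1, L=6; A->plug->A->R->H->L->D->refl->F->L'->E->R'->D->plug->G
Char 7 ('B'): step: R->2, L=6; B->plug->B->R->A->L->B->refl->H->L'->D->R'->C->plug->C
Char 8 ('D'): step: R->3, L=6; D->plug->G->R->F->L->A->refl->C->L'->G->R'->C->plug->C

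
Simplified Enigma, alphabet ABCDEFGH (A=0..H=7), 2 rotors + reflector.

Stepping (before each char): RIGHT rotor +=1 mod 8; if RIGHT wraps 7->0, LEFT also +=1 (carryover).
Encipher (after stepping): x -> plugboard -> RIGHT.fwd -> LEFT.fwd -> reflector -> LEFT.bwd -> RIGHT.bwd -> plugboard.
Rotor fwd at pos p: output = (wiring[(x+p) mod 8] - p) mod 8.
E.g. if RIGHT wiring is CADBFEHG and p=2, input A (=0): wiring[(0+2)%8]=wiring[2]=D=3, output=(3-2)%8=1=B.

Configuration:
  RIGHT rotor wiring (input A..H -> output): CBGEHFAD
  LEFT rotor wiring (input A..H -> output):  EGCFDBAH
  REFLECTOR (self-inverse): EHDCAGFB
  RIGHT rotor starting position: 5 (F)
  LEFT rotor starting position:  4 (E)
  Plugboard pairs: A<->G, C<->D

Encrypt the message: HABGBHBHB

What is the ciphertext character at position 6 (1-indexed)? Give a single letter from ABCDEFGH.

Char 1 ('H'): step: R->6, L=4; H->plug->H->R->H->L->B->refl->H->L'->A->R'->E->plug->E
Char 2 ('A'): step: R->7, L=4; A->plug->G->R->G->L->G->refl->F->L'->B->R'->H->plug->H
Char 3 ('B'): step: R->0, L->5 (L advanced); B->plug->B->R->B->L->D->refl->C->L'->C->R'->A->plug->G
Char 4 ('G'): step: R->1, L=5; G->plug->A->R->A->L->E->refl->A->L'->G->R'->D->plug->C
Char 5 ('B'): step: R->2, L=5; B->plug->B->R->C->L->C->refl->D->L'->B->R'->F->plug->F
Char 6 ('H'): step: R->3, L=5; H->plug->H->R->D->L->H->refl->B->L'->E->R'->B->plug->B

B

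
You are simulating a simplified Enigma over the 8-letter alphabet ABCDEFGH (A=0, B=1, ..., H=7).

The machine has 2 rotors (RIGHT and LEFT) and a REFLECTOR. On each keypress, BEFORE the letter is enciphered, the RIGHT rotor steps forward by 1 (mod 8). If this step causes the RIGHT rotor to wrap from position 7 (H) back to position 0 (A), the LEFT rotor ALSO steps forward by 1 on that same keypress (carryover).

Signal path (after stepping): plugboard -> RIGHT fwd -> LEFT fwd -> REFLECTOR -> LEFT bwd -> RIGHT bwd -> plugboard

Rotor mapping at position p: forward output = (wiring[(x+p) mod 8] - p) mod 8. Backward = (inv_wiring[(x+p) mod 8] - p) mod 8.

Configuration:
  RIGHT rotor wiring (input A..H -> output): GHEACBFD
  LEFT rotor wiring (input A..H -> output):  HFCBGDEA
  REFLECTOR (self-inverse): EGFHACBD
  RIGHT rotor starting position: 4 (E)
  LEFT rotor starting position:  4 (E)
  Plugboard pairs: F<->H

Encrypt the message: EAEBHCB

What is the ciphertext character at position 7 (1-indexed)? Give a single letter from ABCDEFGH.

Char 1 ('E'): step: R->5, L=4; E->plug->E->R->C->L->A->refl->E->L'->D->R'->G->plug->G
Char 2 ('A'): step: R->6, L=4; A->plug->A->R->H->L->F->refl->C->L'->A->R'->C->plug->C
Char 3 ('E'): step: R->7, L=4; E->plug->E->R->B->L->H->refl->D->L'->E->R'->A->plug->A
Char 4 ('B'): step: R->0, L->5 (L advanced); B->plug->B->R->H->L->B->refl->G->L'->A->R'->D->plug->D
Char 5 ('H'): step: R->1, L=5; H->plug->F->R->E->L->A->refl->E->L'->G->R'->A->plug->A
Char 6 ('C'): step: R->2, L=5; C->plug->C->R->A->L->G->refl->B->L'->H->R'->D->plug->D
Char 7 ('B'): step: R->3, L=5; B->plug->B->R->H->L->B->refl->G->L'->A->R'->E->plug->E

E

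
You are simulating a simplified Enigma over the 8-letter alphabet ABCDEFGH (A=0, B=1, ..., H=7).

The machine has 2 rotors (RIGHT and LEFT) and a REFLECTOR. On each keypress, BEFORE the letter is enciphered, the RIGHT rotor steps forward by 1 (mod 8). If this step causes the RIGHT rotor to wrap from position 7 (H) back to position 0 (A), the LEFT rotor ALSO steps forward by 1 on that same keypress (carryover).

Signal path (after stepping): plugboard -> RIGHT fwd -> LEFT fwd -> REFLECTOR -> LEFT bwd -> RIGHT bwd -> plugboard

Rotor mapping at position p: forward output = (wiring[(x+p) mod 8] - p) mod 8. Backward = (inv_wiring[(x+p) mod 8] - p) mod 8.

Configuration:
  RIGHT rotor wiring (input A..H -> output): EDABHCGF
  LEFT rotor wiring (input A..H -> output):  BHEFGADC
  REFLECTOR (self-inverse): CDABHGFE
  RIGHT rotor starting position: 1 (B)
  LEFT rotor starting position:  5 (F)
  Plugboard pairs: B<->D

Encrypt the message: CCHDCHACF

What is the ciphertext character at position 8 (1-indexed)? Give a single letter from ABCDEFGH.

Char 1 ('C'): step: R->2, L=5; C->plug->C->R->F->L->H->refl->E->L'->D->R'->F->plug->F
Char 2 ('C'): step: R->3, L=5; C->plug->C->R->H->L->B->refl->D->L'->A->R'->G->plug->G
Char 3 ('H'): step: R->4, L=5; H->plug->H->R->F->L->H->refl->E->L'->D->R'->A->plug->A
Char 4 ('D'): step: R->5, L=5; D->plug->B->R->B->L->G->refl->F->L'->C->R'->H->plug->H
Char 5 ('C'): step: R->6, L=5; C->plug->C->R->G->L->A->refl->C->L'->E->R'->H->plug->H
Char 6 ('H'): step: R->7, L=5; H->plug->H->R->H->L->B->refl->D->L'->A->R'->F->plug->F
Char 7 ('A'): step: R->0, L->6 (L advanced); A->plug->A->R->E->L->G->refl->F->L'->A->R'->C->plug->C
Char 8 ('C'): step: R->1, L=6; C->plug->C->R->A->L->F->refl->G->L'->E->R'->G->plug->G

G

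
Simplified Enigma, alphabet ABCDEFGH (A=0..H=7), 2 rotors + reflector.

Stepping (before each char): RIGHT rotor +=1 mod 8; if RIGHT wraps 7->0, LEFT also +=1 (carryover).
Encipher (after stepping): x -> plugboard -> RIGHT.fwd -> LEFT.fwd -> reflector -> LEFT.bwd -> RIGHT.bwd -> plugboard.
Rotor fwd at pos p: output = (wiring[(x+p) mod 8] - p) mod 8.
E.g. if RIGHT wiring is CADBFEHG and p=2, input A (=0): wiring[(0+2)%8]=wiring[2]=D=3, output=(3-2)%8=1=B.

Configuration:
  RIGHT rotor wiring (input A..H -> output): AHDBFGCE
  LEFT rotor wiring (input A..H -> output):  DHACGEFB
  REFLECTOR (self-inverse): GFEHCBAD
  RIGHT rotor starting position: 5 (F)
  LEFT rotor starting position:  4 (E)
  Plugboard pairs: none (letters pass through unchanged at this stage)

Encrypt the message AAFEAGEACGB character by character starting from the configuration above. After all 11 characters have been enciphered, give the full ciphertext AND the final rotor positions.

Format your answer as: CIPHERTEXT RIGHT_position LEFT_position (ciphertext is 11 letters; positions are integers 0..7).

Answer: EDBCCBBDAFF 0 6

Derivation:
Char 1 ('A'): step: R->6, L=4; A->plug->A->R->E->L->H->refl->D->L'->F->R'->E->plug->E
Char 2 ('A'): step: R->7, L=4; A->plug->A->R->F->L->D->refl->H->L'->E->R'->D->plug->D
Char 3 ('F'): step: R->0, L->5 (L advanced); F->plug->F->R->G->L->F->refl->B->L'->H->R'->B->plug->B
Char 4 ('E'): step: R->1, L=5; E->plug->E->R->F->L->D->refl->H->L'->A->R'->C->plug->C
Char 5 ('A'): step: R->2, L=5; A->plug->A->R->B->L->A->refl->G->L'->D->R'->C->plug->C
Char 6 ('G'): step: R->3, L=5; G->plug->G->R->E->L->C->refl->E->L'->C->R'->B->plug->B
Char 7 ('E'): step: R->4, L=5; E->plug->E->R->E->L->C->refl->E->L'->C->R'->B->plug->B
Char 8 ('A'): step: R->5, L=5; A->plug->A->R->B->L->A->refl->G->L'->D->R'->D->plug->D
Char 9 ('C'): step: R->6, L=5; C->plug->C->R->C->L->E->refl->C->L'->E->R'->A->plug->A
Char 10 ('G'): step: R->7, L=5; G->plug->G->R->H->L->B->refl->F->L'->G->R'->F->plug->F
Char 11 ('B'): step: R->0, L->6 (L advanced); B->plug->B->R->H->L->G->refl->A->L'->G->R'->F->plug->F
Final: ciphertext=EDBCCBBDAFF, RIGHT=0, LEFT=6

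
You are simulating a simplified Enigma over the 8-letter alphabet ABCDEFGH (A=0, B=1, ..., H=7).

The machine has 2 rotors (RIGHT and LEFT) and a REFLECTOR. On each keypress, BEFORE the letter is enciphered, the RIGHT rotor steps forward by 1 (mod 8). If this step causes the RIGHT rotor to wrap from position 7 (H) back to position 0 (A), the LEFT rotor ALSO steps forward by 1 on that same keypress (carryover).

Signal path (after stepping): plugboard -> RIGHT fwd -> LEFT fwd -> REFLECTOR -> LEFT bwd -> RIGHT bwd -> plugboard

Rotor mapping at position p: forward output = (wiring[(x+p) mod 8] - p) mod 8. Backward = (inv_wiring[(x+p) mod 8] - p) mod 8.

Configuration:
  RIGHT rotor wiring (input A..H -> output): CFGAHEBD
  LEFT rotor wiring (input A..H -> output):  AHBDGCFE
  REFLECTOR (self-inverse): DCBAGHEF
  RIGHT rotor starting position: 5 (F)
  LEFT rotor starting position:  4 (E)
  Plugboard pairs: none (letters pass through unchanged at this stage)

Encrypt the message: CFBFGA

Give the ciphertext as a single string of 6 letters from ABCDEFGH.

Char 1 ('C'): step: R->6, L=4; C->plug->C->R->E->L->E->refl->G->L'->B->R'->G->plug->G
Char 2 ('F'): step: R->7, L=4; F->plug->F->R->A->L->C->refl->B->L'->C->R'->H->plug->H
Char 3 ('B'): step: R->0, L->5 (L advanced); B->plug->B->R->F->L->E->refl->G->L'->G->R'->C->plug->C
Char 4 ('F'): step: R->1, L=5; F->plug->F->R->A->L->F->refl->H->L'->C->R'->G->plug->G
Char 5 ('G'): step: R->2, L=5; G->plug->G->R->A->L->F->refl->H->L'->C->R'->D->plug->D
Char 6 ('A'): step: R->3, L=5; A->plug->A->R->F->L->E->refl->G->L'->G->R'->D->plug->D

Answer: GHCGDD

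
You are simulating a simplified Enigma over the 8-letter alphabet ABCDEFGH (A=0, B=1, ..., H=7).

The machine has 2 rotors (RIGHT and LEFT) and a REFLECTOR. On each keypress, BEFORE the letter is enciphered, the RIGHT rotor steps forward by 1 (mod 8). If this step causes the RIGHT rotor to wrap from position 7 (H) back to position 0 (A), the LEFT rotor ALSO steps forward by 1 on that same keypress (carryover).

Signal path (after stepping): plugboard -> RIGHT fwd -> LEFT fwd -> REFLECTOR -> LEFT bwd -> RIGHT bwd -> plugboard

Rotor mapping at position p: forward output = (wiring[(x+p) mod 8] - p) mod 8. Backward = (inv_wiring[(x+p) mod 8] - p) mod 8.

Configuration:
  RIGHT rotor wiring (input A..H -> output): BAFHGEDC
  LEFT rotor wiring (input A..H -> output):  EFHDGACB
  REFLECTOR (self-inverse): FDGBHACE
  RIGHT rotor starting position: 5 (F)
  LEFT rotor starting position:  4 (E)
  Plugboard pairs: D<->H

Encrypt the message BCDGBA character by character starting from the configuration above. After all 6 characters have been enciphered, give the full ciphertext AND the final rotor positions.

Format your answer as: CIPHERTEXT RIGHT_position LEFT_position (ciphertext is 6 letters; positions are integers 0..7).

Char 1 ('B'): step: R->6, L=4; B->plug->B->R->E->L->A->refl->F->L'->D->R'->C->plug->C
Char 2 ('C'): step: R->7, L=4; C->plug->C->R->B->L->E->refl->H->L'->H->R'->F->plug->F
Char 3 ('D'): step: R->0, L->5 (L advanced); D->plug->H->R->C->L->E->refl->H->L'->D->R'->G->plug->G
Char 4 ('G'): step: R->1, L=5; G->plug->G->R->B->L->F->refl->A->L'->E->R'->B->plug->B
Char 5 ('B'): step: R->2, L=5; B->plug->B->R->F->L->C->refl->G->L'->G->R'->H->plug->D
Char 6 ('A'): step: R->3, L=5; A->plug->A->R->E->L->A->refl->F->L'->B->R'->C->plug->C
Final: ciphertext=CFGBDC, RIGHT=3, LEFT=5

Answer: CFGBDC 3 5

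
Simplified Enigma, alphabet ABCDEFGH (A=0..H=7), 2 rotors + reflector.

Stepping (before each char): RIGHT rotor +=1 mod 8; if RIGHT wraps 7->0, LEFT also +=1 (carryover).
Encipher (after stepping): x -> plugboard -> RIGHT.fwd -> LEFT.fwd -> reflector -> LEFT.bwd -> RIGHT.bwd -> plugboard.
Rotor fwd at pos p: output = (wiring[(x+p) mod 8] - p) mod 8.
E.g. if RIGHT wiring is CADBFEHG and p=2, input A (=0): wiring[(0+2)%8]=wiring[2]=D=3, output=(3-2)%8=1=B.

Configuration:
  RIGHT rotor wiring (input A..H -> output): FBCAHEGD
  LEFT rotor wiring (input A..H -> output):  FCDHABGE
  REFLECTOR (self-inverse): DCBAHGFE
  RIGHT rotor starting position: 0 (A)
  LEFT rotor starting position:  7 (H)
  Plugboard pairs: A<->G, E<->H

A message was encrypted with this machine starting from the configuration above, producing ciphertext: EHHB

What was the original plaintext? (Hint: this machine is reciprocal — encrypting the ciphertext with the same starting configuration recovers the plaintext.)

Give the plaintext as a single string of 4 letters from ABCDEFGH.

Answer: ADCH

Derivation:
Char 1 ('E'): step: R->1, L=7; E->plug->H->R->E->L->A->refl->D->L'->C->R'->G->plug->A
Char 2 ('H'): step: R->2, L=7; H->plug->E->R->E->L->A->refl->D->L'->C->R'->D->plug->D
Char 3 ('H'): step: R->3, L=7; H->plug->E->R->A->L->F->refl->G->L'->B->R'->C->plug->C
Char 4 ('B'): step: R->4, L=7; B->plug->B->R->A->L->F->refl->G->L'->B->R'->E->plug->H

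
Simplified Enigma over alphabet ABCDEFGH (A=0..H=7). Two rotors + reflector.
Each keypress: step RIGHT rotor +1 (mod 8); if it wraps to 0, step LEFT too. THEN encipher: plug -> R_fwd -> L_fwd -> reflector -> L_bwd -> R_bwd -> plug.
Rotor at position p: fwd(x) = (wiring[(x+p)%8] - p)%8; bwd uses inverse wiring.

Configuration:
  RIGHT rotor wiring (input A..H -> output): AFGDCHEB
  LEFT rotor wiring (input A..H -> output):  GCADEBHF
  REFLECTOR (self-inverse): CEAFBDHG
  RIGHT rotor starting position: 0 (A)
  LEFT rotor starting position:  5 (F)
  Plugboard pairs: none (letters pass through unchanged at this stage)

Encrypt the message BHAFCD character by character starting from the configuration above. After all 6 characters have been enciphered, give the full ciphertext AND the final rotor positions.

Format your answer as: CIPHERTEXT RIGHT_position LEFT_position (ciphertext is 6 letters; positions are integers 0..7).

Answer: ACHGHA 6 5

Derivation:
Char 1 ('B'): step: R->1, L=5; B->plug->B->R->F->L->D->refl->F->L'->E->R'->A->plug->A
Char 2 ('H'): step: R->2, L=5; H->plug->H->R->D->L->B->refl->E->L'->A->R'->C->plug->C
Char 3 ('A'): step: R->3, L=5; A->plug->A->R->A->L->E->refl->B->L'->D->R'->H->plug->H
Char 4 ('F'): step: R->4, L=5; F->plug->F->R->B->L->C->refl->A->L'->C->R'->G->plug->G
Char 5 ('C'): step: R->5, L=5; C->plug->C->R->E->L->F->refl->D->L'->F->R'->H->plug->H
Char 6 ('D'): step: R->6, L=5; D->plug->D->R->H->L->H->refl->G->L'->G->R'->A->plug->A
Final: ciphertext=ACHGHA, RIGHT=6, LEFT=5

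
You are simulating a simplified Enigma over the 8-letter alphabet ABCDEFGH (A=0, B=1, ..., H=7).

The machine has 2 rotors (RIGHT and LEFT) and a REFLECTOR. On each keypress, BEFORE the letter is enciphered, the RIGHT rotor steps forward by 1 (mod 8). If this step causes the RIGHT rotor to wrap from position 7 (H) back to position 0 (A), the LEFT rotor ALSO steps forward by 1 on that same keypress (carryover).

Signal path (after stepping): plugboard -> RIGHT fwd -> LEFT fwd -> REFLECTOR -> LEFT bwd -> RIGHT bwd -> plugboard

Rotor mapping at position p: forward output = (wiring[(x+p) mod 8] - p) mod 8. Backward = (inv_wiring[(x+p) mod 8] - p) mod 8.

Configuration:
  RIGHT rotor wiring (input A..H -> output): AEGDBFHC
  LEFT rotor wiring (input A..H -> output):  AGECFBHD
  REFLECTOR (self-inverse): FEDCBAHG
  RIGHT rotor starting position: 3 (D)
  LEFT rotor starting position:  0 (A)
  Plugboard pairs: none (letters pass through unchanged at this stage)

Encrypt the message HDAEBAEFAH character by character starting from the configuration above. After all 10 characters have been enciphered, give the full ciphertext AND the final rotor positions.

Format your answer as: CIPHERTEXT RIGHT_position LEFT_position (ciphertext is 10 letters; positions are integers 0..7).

Char 1 ('H'): step: R->4, L=0; H->plug->H->R->H->L->D->refl->C->L'->D->R'->C->plug->C
Char 2 ('D'): step: R->5, L=0; D->plug->D->R->D->L->C->refl->D->L'->H->R'->E->plug->E
Char 3 ('A'): step: R->6, L=0; A->plug->A->R->B->L->G->refl->H->L'->G->R'->D->plug->D
Char 4 ('E'): step: R->7, L=0; E->plug->E->R->E->L->F->refl->A->L'->A->R'->H->plug->H
Char 5 ('B'): step: R->0, L->1 (L advanced); B->plug->B->R->E->L->A->refl->F->L'->A->R'->A->plug->A
Char 6 ('A'): step: R->1, L=1; A->plug->A->R->D->L->E->refl->B->L'->C->R'->C->plug->C
Char 7 ('E'): step: R->2, L=1; E->plug->E->R->F->L->G->refl->H->L'->H->R'->C->plug->C
Char 8 ('F'): step: R->3, L=1; F->plug->F->R->F->L->G->refl->H->L'->H->R'->E->plug->E
Char 9 ('A'): step: R->4, L=1; A->plug->A->R->F->L->G->refl->H->L'->H->R'->H->plug->H
Char 10 ('H'): step: R->5, L=1; H->plug->H->R->E->L->A->refl->F->L'->A->R'->A->plug->A
Final: ciphertext=CEDHACCEHA, RIGHT=5, LEFT=1

Answer: CEDHACCEHA 5 1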